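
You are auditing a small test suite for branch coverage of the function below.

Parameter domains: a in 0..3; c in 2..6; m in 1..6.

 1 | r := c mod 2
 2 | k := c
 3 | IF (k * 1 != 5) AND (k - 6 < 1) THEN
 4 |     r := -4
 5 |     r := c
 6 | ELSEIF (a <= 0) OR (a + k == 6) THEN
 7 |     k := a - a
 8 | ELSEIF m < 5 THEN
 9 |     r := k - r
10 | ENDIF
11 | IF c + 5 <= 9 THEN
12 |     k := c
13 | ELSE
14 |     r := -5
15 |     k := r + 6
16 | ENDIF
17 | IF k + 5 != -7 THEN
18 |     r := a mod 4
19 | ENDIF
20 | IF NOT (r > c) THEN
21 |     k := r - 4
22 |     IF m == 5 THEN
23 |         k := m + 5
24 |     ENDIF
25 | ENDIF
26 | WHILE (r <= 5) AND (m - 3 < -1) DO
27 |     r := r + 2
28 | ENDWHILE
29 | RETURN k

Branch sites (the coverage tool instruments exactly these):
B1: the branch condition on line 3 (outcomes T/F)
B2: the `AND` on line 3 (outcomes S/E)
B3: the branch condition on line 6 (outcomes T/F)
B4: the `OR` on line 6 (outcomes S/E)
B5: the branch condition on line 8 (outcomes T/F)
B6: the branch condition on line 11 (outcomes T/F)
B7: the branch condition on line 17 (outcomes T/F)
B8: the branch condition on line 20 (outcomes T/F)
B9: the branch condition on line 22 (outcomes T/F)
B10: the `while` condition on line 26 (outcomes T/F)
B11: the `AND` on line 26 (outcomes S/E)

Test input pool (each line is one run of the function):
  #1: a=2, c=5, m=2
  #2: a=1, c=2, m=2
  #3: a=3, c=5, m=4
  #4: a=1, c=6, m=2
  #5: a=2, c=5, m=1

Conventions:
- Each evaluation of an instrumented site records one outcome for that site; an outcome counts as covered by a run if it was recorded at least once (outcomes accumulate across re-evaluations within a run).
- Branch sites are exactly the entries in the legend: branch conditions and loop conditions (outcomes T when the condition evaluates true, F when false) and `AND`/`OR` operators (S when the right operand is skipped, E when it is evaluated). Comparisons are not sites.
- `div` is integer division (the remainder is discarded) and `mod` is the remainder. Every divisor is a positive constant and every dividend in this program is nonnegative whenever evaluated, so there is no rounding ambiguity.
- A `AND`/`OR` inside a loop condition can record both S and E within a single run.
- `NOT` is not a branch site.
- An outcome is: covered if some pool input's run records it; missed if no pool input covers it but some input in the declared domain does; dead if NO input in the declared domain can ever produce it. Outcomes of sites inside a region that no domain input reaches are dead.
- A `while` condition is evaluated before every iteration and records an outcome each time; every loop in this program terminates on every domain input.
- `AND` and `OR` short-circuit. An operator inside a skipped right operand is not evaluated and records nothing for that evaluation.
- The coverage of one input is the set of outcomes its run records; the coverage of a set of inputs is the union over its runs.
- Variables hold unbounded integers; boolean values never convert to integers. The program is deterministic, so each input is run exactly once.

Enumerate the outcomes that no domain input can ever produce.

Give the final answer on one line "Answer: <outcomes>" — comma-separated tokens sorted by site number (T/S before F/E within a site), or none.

running all 120 domain inputs and tallying outcomes:
  B7=F: never recorded by any domain input -> dead
  reachable outcomes have witnesses, e.g. B1=T (e.g. a=0, c=2, m=1), B1=F (e.g. a=0, c=5, m=1), B2=S (e.g. a=0, c=5, m=1), B2=E (e.g. a=0, c=2, m=1)

Answer: B7=F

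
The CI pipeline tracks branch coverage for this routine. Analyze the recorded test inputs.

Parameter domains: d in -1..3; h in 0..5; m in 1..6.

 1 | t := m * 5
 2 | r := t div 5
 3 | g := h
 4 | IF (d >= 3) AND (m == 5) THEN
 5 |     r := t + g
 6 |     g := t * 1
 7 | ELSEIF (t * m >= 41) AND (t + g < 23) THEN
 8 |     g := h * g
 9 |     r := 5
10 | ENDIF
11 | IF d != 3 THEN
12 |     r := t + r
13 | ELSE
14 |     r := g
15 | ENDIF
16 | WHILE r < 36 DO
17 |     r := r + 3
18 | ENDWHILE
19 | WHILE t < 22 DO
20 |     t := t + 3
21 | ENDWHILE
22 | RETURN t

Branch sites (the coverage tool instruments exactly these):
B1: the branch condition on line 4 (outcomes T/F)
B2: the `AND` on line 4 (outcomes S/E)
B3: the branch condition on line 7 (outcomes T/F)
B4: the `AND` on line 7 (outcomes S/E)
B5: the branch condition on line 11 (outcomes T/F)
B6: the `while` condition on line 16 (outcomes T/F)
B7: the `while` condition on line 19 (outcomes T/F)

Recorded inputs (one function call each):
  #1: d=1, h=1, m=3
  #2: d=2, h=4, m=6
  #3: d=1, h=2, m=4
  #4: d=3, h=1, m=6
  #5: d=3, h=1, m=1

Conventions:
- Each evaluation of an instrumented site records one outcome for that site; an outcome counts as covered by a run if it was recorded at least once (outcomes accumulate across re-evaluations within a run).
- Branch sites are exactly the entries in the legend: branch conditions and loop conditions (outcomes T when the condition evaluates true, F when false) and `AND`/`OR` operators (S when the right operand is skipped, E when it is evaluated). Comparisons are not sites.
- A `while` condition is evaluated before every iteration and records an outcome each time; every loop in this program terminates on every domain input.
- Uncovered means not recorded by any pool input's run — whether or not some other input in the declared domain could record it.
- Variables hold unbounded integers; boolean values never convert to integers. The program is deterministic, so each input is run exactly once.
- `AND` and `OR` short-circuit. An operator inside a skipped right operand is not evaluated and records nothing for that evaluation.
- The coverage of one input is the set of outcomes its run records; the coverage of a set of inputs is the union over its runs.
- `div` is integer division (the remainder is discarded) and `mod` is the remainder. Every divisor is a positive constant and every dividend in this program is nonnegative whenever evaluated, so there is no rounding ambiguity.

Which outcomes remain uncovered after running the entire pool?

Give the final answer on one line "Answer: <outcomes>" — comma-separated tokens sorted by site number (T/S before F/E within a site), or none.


input #1 (d=1, h=1, m=3): covers B1=F, B2=S, B3=T, B4=E, B5=T, B6=T, B6=F, B7=T, B7=F
input #2 (d=2, h=4, m=6): covers B1=F, B2=S, B3=F, B4=E, B5=T, B6=F, B7=F
input #3 (d=1, h=2, m=4): covers B1=F, B2=S, B3=T, B4=E, B5=T, B6=T, B6=F, B7=T, B7=F
input #4 (d=3, h=1, m=6): covers B1=F, B2=E, B3=F, B4=E, B5=F, B6=T, B6=F, B7=F
input #5 (d=3, h=1, m=1): covers B1=F, B2=E, B3=F, B4=S, B5=F, B6=T, B6=F, B7=T, B7=F
union over the pool: B1=F, B2=S, B2=E, B3=T, B3=F, B4=S, B4=E, B5=T, B5=F, B6=T, B6=F, B7=T, B7=F
uncovered (1 of 14): B1=T
Answer: B1=T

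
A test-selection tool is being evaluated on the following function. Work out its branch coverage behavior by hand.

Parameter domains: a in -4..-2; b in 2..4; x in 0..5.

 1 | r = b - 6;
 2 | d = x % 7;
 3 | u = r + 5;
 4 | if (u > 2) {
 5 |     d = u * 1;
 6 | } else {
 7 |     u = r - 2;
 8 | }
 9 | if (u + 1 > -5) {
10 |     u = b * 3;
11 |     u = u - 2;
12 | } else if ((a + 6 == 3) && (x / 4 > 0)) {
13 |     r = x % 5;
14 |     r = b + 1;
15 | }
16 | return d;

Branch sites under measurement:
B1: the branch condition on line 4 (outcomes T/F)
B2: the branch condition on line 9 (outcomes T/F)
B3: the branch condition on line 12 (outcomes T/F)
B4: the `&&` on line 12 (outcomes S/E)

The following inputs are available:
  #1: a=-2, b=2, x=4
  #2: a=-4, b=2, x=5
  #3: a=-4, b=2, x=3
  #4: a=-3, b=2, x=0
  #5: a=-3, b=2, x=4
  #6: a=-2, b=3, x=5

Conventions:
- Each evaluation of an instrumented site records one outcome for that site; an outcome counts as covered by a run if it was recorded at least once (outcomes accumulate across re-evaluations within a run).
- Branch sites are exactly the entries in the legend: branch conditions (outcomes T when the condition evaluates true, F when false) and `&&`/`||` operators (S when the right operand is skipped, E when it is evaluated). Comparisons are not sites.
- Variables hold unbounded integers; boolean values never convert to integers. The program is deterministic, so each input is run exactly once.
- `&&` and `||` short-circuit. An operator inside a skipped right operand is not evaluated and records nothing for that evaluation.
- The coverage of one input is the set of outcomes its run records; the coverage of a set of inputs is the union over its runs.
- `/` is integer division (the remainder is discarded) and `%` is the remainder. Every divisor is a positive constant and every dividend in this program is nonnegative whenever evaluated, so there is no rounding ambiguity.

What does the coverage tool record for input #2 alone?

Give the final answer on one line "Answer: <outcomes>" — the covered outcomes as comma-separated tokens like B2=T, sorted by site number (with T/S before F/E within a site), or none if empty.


Event log for input #2 (a=-4, b=2, x=5):
  B1->F, B2->F, B4->S, B3->F
collecting distinct outcomes: B1=F, B2=F, B3=F, B4=S
Answer: B1=F, B2=F, B3=F, B4=S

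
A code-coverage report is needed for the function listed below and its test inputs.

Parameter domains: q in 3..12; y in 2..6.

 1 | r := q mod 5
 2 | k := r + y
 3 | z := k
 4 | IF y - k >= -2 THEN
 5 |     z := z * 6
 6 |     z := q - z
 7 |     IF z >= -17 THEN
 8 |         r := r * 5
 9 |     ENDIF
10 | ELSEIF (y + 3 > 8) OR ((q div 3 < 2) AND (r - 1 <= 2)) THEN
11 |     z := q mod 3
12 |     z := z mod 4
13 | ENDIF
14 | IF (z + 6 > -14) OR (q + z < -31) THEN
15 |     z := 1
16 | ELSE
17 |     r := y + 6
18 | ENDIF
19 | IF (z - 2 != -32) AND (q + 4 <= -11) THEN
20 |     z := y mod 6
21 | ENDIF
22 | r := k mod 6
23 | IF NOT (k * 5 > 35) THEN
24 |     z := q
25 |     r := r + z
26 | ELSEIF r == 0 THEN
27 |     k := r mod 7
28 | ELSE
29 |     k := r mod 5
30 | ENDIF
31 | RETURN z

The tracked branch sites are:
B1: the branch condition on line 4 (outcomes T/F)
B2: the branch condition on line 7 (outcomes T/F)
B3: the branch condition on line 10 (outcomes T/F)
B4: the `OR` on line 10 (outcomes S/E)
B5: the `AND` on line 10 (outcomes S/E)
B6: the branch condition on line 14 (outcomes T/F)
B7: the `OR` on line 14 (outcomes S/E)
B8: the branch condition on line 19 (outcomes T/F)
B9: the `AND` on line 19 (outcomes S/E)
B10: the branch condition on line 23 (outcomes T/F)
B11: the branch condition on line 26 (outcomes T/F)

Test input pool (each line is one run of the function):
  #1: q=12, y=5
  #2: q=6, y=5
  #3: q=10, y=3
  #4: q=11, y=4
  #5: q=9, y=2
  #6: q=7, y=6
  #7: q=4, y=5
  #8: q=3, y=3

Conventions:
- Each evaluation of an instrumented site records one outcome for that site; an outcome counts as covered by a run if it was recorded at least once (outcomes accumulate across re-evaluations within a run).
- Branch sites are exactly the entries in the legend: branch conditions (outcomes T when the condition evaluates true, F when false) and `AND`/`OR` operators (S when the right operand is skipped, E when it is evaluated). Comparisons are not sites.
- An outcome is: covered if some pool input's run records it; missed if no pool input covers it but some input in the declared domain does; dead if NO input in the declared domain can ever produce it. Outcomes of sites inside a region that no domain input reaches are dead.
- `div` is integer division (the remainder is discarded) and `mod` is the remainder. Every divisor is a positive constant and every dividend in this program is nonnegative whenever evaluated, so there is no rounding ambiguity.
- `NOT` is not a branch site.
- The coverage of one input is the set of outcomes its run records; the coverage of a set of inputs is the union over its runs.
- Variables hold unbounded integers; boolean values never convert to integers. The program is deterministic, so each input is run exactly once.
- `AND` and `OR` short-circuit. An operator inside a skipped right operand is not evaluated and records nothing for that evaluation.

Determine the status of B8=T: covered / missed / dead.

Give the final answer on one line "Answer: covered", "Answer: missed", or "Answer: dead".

no pool input records B8=T
checking all 50 inputs in the declared domain: B8=T is never recorded -> dead

Answer: dead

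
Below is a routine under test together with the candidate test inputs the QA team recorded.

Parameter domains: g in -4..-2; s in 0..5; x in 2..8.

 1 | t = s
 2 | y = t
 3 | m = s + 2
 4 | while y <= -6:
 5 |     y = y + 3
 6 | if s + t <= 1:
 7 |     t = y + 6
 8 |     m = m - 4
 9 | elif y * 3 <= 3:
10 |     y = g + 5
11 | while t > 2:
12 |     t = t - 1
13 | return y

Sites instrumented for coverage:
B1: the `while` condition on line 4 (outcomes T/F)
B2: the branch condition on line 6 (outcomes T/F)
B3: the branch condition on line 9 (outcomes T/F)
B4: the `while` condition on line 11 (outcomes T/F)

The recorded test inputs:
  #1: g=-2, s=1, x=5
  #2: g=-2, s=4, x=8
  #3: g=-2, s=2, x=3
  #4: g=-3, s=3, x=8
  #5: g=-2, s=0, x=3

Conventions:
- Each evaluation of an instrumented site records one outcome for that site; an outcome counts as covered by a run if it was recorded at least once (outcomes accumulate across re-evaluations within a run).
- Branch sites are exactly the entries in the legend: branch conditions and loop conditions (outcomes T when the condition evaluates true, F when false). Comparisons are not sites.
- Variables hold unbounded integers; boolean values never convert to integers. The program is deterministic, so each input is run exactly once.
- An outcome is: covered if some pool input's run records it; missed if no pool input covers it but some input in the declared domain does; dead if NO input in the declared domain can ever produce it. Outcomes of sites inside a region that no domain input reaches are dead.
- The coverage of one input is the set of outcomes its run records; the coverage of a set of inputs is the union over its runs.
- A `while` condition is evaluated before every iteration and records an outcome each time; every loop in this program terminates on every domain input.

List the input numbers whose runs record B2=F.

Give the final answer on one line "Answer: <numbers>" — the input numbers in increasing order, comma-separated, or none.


input #1 (g=-2, s=1, x=5): covers B2=F
input #2 (g=-2, s=4, x=8): covers B2=F
input #3 (g=-2, s=2, x=3): covers B2=F
input #4 (g=-3, s=3, x=8): covers B2=F
input #5 (g=-2, s=0, x=3): misses B2=F
Answer: 1, 2, 3, 4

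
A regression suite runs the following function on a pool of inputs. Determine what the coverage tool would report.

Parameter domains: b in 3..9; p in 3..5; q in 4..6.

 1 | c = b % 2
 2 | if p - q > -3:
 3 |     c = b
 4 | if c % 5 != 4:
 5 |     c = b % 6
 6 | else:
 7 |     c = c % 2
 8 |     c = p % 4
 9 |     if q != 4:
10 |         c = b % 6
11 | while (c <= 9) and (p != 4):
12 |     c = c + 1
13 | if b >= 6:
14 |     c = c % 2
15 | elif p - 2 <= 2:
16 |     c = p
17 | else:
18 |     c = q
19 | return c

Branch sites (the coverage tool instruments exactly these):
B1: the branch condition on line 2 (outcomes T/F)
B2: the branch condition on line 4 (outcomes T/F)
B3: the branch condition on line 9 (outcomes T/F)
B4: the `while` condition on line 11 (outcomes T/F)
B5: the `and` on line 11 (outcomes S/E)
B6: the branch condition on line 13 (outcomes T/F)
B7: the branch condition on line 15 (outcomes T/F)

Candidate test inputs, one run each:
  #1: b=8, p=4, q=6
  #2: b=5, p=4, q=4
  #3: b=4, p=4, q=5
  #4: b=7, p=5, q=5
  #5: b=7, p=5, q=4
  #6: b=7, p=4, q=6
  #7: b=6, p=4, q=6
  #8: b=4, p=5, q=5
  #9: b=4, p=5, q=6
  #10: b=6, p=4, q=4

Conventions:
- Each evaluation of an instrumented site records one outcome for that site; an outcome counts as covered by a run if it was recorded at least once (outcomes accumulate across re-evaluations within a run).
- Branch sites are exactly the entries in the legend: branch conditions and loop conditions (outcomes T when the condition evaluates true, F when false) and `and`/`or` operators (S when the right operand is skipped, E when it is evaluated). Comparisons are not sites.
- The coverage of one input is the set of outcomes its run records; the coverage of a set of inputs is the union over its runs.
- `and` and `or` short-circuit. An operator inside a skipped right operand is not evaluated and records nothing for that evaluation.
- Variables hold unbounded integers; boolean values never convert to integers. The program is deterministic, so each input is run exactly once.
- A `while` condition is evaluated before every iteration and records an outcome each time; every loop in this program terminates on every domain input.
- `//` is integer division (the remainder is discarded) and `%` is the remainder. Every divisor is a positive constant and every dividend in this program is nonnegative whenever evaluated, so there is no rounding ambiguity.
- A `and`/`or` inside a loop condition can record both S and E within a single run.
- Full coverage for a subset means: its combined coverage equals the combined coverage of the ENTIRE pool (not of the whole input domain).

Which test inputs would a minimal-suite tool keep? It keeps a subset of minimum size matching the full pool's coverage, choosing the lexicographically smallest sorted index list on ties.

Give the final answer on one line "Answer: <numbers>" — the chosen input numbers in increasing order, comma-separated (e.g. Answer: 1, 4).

run #1 (b=8, p=4, q=6) records B1=T, B2=T, B4=F, B5=E, B6=T
run #2 (b=5, p=4, q=4) records B1=T, B2=T, B4=F, B5=E, B6=F, B7=T
run #3 (b=4, p=4, q=5) records B1=T, B2=F, B3=T, B4=F, B5=E, B6=F, B7=T
run #4 (b=7, p=5, q=5) records B1=T, B2=T, B4=T, B4=F, B5=S, B5=E, B6=T
run #5 (b=7, p=5, q=4) records B1=T, B2=T, B4=T, B4=F, B5=S, B5=E, B6=T
run #6 (b=7, p=4, q=6) records B1=T, B2=T, B4=F, B5=E, B6=T
run #7 (b=6, p=4, q=6) records B1=T, B2=T, B4=F, B5=E, B6=T
run #8 (b=4, p=5, q=5) records B1=T, B2=F, B3=T, B4=T, B4=F, B5=S, B5=E, B6=F, B7=F
run #9 (b=4, p=5, q=6) records B1=T, B2=F, B3=T, B4=T, B4=F, B5=S, B5=E, B6=F, B7=F
run #10 (b=6, p=4, q=4) records B1=T, B2=T, B4=F, B5=E, B6=T
the full pool covers 12 outcomes: B1=T, B2=T, B2=F, B3=T, B4=T, B4=F, B5=S, B5=E, B6=T, B6=F, B7=T, B7=F
checked all size-1 subsets: none covers 12 outcomes (max 9/12)
checked all size-2 subsets: none covers 12 outcomes (max 11/12)
at size 3, {1, 2, 8} reaches all 12 outcomes; every lexicographically earlier size-3 subset fails

Answer: 1, 2, 8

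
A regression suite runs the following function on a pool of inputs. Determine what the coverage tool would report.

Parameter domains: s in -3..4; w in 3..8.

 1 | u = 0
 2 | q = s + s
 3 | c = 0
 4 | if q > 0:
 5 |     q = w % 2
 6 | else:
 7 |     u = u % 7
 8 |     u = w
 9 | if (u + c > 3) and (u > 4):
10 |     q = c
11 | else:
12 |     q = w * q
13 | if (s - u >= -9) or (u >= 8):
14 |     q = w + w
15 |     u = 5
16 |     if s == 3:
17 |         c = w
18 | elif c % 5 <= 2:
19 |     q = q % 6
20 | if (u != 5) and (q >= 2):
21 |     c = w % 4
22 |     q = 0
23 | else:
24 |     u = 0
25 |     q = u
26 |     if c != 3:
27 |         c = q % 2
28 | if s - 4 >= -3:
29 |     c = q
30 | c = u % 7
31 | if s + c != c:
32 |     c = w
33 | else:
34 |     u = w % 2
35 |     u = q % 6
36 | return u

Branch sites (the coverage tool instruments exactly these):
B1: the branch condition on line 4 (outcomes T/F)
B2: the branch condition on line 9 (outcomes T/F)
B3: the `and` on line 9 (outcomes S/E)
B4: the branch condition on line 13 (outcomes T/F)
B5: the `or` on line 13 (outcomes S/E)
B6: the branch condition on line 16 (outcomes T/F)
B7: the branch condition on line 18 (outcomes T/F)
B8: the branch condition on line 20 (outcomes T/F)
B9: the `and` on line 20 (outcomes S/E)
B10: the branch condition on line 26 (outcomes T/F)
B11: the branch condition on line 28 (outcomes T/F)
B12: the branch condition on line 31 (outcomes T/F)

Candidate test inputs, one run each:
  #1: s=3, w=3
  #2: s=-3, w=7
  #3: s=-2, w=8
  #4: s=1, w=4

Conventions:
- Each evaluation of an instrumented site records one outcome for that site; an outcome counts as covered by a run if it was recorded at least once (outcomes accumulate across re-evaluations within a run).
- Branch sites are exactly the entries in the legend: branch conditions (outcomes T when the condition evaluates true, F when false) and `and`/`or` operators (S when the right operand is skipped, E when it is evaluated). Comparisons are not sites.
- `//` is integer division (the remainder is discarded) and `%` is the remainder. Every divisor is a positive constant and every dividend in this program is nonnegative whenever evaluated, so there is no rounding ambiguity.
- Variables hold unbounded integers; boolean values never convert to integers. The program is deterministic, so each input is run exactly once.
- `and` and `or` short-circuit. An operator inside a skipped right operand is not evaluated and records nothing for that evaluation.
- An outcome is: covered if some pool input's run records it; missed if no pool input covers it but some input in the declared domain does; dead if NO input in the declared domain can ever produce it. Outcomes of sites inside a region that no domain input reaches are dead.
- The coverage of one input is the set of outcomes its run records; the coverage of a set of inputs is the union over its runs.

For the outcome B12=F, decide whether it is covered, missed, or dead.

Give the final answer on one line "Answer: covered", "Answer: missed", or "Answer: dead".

no pool input records B12=F
but domain input (s=0, w=3) does record it -> reachable, so missed

Answer: missed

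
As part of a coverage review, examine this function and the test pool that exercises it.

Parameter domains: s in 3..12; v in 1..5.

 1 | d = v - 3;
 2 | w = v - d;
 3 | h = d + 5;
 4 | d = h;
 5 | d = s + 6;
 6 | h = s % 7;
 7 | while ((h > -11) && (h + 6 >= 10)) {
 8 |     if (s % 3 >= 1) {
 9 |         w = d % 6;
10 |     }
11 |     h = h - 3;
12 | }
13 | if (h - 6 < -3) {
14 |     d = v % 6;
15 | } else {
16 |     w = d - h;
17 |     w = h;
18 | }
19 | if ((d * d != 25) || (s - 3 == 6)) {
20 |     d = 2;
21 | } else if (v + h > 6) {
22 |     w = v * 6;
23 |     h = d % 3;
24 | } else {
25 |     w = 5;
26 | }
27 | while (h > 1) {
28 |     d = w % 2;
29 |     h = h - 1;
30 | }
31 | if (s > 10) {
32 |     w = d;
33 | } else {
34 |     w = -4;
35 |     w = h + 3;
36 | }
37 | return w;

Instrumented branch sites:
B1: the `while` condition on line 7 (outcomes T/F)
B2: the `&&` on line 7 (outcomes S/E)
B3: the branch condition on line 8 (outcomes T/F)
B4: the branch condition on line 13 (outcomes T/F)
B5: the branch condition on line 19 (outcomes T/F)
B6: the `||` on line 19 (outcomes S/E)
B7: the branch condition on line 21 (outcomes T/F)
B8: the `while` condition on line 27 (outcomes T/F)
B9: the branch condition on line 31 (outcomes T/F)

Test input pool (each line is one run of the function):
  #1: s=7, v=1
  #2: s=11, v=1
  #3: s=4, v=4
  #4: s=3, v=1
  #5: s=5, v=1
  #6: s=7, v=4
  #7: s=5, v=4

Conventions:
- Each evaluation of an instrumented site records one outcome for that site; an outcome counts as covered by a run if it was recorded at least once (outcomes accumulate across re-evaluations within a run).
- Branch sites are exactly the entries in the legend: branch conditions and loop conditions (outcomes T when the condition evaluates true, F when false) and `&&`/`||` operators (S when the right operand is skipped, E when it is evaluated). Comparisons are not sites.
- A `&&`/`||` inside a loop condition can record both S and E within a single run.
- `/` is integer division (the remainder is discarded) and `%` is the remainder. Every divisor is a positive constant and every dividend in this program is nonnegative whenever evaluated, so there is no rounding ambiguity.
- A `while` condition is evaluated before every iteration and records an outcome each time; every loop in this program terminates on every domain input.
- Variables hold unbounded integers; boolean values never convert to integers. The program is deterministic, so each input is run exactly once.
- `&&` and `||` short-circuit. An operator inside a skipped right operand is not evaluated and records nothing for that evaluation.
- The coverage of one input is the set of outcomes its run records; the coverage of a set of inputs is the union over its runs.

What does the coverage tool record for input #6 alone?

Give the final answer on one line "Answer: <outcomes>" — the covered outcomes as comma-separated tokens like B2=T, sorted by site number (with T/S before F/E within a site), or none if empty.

Event log for input #6 (s=7, v=4):
  B2->E, B1->F, B4->T, B6->S, B5->T, B8->F, B9->F
distinct outcomes covered: B1=F, B2=E, B4=T, B5=T, B6=S, B8=F, B9=F

Answer: B1=F, B2=E, B4=T, B5=T, B6=S, B8=F, B9=F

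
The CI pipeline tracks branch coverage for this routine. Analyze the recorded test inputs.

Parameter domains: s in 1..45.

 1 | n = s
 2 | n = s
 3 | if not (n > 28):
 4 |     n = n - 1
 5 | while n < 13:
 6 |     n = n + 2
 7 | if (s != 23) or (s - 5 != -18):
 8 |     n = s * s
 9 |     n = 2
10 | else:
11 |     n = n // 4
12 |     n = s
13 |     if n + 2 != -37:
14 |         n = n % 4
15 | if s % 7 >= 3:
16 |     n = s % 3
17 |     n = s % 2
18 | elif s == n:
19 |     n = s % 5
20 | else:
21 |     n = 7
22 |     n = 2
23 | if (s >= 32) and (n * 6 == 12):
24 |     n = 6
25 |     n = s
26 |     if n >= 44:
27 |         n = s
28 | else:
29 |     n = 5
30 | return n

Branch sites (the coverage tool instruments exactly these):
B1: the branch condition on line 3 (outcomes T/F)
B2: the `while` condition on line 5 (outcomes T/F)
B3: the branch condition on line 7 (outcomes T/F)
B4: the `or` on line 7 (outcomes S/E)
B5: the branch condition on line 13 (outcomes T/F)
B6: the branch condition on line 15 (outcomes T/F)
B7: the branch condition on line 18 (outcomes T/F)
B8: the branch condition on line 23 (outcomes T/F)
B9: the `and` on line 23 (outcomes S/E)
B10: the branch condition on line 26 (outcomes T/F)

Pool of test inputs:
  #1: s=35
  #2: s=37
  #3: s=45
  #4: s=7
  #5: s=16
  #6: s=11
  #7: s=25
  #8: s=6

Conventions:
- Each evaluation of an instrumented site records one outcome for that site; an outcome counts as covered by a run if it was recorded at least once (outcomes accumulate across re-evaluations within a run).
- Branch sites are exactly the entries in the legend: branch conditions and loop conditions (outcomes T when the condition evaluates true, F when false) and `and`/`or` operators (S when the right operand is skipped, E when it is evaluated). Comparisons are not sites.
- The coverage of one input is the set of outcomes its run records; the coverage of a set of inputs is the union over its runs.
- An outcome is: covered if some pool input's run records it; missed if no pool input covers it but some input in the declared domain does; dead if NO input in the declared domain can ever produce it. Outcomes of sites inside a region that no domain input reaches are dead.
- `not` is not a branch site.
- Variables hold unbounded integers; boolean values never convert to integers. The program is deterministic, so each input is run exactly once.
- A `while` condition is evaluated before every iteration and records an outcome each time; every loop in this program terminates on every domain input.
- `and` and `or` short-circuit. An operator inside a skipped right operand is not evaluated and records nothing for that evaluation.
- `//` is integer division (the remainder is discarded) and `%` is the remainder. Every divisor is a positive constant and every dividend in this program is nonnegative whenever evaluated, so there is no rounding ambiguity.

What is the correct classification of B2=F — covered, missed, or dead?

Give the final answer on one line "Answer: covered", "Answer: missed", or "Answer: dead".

B2=F is recorded by pool input(s) 1, 2, 3, 4, 5, 6, 7, 8 -> covered

Answer: covered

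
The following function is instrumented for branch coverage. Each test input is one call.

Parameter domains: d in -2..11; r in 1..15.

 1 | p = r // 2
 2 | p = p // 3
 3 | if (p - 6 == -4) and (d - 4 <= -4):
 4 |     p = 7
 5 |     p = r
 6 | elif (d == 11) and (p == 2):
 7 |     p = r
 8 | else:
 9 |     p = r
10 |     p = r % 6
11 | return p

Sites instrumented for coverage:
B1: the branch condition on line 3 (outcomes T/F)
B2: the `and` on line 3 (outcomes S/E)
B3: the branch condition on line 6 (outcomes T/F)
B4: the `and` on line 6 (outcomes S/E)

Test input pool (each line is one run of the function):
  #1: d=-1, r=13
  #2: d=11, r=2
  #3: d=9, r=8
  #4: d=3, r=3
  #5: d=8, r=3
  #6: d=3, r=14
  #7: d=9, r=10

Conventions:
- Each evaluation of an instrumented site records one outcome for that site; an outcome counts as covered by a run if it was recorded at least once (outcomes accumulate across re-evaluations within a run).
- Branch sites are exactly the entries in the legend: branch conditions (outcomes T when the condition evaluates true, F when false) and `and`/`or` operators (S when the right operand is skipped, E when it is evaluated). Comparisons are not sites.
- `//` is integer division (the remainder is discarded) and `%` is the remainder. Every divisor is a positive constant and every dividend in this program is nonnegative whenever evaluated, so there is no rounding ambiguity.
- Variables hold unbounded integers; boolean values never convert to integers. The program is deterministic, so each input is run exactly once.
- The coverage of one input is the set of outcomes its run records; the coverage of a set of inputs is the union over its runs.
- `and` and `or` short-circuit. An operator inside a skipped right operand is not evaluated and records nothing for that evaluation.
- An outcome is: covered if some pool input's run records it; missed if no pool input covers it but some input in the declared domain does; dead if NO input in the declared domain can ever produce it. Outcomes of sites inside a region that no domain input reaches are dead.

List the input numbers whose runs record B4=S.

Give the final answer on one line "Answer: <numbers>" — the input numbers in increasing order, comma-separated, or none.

input #1 (d=-1, r=13): does not record B4=S
input #2 (d=11, r=2): does not record B4=S
input #3 (d=9, r=8): records B4=S
input #4 (d=3, r=3): records B4=S
input #5 (d=8, r=3): records B4=S
input #6 (d=3, r=14): records B4=S
input #7 (d=9, r=10): records B4=S

Answer: 3, 4, 5, 6, 7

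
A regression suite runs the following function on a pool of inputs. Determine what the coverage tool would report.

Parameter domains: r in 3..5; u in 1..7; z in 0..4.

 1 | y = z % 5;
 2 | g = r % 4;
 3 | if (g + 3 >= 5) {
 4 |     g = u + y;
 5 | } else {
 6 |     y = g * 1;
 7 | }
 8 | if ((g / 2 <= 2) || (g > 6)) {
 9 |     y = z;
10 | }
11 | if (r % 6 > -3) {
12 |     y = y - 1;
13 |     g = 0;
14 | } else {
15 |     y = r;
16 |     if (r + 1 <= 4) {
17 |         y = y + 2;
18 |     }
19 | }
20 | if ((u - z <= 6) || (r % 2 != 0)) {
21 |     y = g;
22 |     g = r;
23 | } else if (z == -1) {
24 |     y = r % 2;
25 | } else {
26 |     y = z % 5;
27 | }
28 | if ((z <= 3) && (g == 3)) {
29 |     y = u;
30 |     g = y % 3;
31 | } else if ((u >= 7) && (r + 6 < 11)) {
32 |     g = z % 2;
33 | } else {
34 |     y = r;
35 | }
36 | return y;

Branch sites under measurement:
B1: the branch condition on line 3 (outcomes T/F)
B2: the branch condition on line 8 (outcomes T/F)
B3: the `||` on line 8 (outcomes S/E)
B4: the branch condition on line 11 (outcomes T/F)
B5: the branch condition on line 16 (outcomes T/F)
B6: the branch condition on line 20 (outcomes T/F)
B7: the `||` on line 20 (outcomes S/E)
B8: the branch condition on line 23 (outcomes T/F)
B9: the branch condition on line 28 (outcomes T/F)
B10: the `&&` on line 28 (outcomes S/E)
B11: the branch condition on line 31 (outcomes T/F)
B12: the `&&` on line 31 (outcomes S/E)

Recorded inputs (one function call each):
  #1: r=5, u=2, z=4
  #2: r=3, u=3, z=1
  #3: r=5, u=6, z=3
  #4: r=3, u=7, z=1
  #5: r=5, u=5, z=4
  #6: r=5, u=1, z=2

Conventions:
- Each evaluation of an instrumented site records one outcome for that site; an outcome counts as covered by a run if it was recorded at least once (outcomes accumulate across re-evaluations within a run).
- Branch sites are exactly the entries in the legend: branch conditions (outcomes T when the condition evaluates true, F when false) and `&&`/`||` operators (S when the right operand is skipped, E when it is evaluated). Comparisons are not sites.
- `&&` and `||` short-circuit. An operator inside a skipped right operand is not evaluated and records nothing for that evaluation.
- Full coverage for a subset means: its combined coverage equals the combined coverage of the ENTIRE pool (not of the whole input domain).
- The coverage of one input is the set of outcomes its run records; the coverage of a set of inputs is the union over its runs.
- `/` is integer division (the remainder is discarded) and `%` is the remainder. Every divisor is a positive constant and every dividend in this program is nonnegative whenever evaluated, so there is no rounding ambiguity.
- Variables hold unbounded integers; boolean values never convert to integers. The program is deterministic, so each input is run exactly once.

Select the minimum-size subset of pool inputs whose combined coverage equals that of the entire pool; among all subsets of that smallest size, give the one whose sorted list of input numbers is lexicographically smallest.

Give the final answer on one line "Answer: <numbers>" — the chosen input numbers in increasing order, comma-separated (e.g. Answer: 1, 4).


input #1 (r=5, u=2, z=4): events B1->F, B3->S, B2->T, B4->T, B7->S, B6->T, B10->S, B9->F, B12->S, B11->F; covers B1=F, B2=T, B3=S, B4=T, B6=T, B7=S, B9=F, B10=S, B11=F, B12=S
input #2 (r=3, u=3, z=1): events B1->T, B3->S, B2->T, B4->T, B7->S, B6->T, B10->E, B9->T; covers B1=T, B2=T, B3=S, B4=T, B6=T, B7=S, B9=T, B10=E
input #3 (r=5, u=6, z=3): events B1->F, B3->S, B2->T, B4->T, B7->S, B6->T, B10->E, B9->F, B12->S, B11->F; covers B1=F, B2=T, B3=S, B4=T, B6=T, B7=S, B9=F, B10=E, B11=F, B12=S
input #4 (r=3, u=7, z=1): events B1->T, B3->E, B2->T, B4->T, B7->S, B6->T, B10->E, B9->T; covers B1=T, B2=T, B3=E, B4=T, B6=T, B7=S, B9=T, B10=E
input #5 (r=5, u=5, z=4): events B1->F, B3->S, B2->T, B4->T, B7->S, B6->T, B10->S, B9->F, B12->S, B11->F; covers B1=F, B2=T, B3=S, B4=T, B6=T, B7=S, B9=F, B10=S, B11=F, B12=S
input #6 (r=5, u=1, z=2): events B1->F, B3->S, B2->T, B4->T, B7->S, B6->T, B10->E, B9->F, B12->S, B11->F; covers B1=F, B2=T, B3=S, B4=T, B6=T, B7=S, B9=F, B10=E, B11=F, B12=S
union over all inputs: B1=T, B1=F, B2=T, B3=S, B3=E, B4=T, B6=T, B7=S, B9=T, B9=F, B10=S, B10=E, B11=F, B12=S (14 outcomes)
every size-1 subset falls short of the 14 outcomes (best: 10/14)
size 2: inputs {1, 4} cover all 14 outcomes, and no lexicographically smaller subset of this size does
Answer: 1, 4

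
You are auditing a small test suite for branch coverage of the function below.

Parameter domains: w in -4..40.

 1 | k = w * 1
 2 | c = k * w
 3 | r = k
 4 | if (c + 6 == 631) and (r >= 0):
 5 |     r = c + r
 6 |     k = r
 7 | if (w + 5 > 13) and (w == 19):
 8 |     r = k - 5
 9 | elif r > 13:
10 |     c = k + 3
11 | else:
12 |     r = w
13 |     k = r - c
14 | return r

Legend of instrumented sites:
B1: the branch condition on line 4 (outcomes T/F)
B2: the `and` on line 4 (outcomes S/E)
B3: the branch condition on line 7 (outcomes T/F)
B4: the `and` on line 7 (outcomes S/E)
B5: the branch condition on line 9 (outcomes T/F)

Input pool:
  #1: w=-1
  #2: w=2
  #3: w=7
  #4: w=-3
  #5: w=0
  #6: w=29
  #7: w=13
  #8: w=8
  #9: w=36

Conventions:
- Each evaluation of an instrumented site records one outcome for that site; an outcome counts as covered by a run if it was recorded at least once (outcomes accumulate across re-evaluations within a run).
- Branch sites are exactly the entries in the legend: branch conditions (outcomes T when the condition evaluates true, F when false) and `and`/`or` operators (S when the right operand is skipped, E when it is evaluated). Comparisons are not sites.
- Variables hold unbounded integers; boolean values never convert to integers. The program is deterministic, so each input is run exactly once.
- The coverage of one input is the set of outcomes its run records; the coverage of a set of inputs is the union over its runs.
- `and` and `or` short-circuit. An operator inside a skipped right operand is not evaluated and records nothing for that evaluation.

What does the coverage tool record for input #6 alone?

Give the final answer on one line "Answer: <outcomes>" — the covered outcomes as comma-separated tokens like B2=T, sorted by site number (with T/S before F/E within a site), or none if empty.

Event log for input #6 (w=29):
  B2->S, B1->F, B4->E, B3->F, B5->T
collecting distinct outcomes: B1=F, B2=S, B3=F, B4=E, B5=T

Answer: B1=F, B2=S, B3=F, B4=E, B5=T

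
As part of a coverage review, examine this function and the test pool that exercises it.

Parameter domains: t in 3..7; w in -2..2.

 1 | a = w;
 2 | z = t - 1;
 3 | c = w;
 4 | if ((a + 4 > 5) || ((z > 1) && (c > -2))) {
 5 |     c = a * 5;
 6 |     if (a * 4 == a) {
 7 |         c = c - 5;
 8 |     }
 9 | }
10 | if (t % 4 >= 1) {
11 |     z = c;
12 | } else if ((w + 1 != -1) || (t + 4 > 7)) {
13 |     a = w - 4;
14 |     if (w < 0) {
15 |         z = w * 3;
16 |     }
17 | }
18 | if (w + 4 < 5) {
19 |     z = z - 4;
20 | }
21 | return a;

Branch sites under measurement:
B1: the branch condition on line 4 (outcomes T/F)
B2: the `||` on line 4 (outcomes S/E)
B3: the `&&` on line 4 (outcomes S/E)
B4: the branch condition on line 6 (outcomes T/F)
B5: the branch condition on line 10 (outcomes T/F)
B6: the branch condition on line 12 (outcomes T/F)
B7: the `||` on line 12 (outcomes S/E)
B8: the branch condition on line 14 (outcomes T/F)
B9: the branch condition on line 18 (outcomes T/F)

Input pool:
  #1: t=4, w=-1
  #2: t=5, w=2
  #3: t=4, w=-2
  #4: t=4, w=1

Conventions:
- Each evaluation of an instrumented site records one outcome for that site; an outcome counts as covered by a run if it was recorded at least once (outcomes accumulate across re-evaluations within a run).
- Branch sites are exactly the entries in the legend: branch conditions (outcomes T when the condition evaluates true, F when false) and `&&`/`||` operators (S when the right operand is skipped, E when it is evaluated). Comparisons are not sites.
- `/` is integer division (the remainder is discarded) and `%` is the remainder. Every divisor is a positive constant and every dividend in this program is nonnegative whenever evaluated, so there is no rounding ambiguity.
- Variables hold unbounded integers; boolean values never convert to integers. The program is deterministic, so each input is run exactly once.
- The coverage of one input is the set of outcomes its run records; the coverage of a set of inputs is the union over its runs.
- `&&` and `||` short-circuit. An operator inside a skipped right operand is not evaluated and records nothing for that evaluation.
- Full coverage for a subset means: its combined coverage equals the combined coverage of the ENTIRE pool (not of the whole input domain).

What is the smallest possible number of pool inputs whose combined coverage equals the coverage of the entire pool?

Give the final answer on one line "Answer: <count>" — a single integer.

#1 (t=4, w=-1) -> covered: B1=T, B2=E, B3=E, B4=F, B5=F, B6=T, B7=S, B8=T, B9=T
#2 (t=5, w=2) -> covered: B1=T, B2=S, B4=F, B5=T, B9=F
#3 (t=4, w=-2) -> covered: B1=F, B2=E, B3=E, B5=F, B6=T, B7=E, B8=T, B9=T
#4 (t=4, w=1) -> covered: B1=T, B2=E, B3=E, B4=F, B5=F, B6=T, B7=S, B8=F, B9=F
pool-wide coverage (15 outcomes): B1=T, B1=F, B2=S, B2=E, B3=E, B4=F, B5=T, B5=F, B6=T, B7=S, B7=E, B8=T, B8=F, B9=T, B9=F
no size-1 subset reaches all 15 outcomes (best union: 9/15)
no size-2 subset reaches all 15 outcomes (best union: 13/15)
the canonical winner is {2, 3, 4}: size 3, full 15-outcome coverage, earliest index list among size-3 covers

Answer: 3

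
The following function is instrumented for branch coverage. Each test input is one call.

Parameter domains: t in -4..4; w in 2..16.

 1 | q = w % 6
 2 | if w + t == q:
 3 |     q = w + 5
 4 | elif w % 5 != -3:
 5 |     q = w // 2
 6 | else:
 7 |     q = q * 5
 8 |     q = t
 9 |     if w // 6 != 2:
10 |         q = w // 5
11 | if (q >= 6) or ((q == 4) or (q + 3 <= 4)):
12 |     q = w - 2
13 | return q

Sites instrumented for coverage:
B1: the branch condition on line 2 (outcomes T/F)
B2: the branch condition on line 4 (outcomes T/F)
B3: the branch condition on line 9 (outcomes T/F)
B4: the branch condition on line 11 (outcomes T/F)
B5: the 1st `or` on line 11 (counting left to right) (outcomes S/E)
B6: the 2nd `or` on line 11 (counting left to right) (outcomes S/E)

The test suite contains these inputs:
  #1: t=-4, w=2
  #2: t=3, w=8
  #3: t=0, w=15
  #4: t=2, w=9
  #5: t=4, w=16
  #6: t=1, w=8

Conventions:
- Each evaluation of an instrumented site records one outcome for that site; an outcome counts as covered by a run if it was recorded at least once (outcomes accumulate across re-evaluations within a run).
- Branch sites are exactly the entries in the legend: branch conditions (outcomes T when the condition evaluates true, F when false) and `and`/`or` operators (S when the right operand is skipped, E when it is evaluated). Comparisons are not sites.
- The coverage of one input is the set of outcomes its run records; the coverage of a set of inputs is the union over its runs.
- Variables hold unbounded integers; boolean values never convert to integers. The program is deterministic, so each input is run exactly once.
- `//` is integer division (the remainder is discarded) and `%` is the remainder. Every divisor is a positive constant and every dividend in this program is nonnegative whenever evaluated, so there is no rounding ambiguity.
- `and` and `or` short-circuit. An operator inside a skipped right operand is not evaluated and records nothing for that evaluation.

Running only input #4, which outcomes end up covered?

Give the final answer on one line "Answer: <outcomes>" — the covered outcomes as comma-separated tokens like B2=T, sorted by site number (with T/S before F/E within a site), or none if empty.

Running input #4 (t=2, w=9), event by event:
  B1->F, B2->T, B5->E, B6->S, B4->T
as a set, this run covers: B1=F, B2=T, B4=T, B5=E, B6=S

Answer: B1=F, B2=T, B4=T, B5=E, B6=S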